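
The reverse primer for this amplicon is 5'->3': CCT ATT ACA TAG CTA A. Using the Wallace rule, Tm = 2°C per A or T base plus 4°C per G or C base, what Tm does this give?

Scanning the sequence gives T=5, G=1, C=4, A=6.
So N_AT = 11 and N_GC = 5.
Tm = 2(11) + 4(5) = 22 + 20 = 42°C

42°C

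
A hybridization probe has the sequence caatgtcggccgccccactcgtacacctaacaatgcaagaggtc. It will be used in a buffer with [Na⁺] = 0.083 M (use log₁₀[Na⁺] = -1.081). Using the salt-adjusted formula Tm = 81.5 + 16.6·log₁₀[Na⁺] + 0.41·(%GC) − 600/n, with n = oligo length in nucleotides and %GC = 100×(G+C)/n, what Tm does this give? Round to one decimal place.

Length n = 44. Counting bases: G=9, T=7, C=16, A=12
G+C = 25, so %GC = 25/44 × 100 = 56.818%
Salt term: 16.6 × (-1.081) = -17.945
GC term: 0.41 × 56.818 = 23.295; length term: −600/44 = −13.636
Tm = 81.5 + (-17.945) + 23.295 − 13.636 = 73.214 → 73.2°C

73.2°C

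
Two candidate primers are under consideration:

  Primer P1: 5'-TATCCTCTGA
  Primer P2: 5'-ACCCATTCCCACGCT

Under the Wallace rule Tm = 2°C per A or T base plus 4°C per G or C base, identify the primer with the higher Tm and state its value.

Primer P1: A+T=6, G+C=4 → Tm = 2(6)+4(4) = 28°C
Primer P2: A+T=6, G+C=9 → Tm = 2(6)+4(9) = 48°C
28°C vs 48°C → primer P2 is higher.

Primer P2, 48°C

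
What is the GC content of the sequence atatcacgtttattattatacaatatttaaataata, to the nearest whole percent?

11%

Base counts: T=16, C=3, A=16, G=1
G+C = 1 + 3 = 4 out of 36 bases
%GC = 4/36 × 100 = 11.11% ≈ 11%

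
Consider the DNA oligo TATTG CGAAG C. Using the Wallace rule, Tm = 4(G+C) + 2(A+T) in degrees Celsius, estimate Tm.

32°C

Base counts: T=3, C=2, A=3, G=3
AT pairs contribute 6, GC pairs contribute 5.
Tm = 2(6) + 4(5) = 12 + 20 = 32°C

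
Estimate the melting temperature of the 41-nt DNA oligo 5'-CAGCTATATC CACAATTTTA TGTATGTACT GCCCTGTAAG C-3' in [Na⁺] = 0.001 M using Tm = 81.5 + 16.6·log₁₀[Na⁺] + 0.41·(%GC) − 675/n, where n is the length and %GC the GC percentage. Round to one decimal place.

31.2°C

Length n = 41. Counting bases: A=11, T=14, C=10, G=6
G+C = 16, so %GC = 16/41 × 100 = 39.024%
Salt term: 16.6 × (-3) = -49.8
GC term: 0.41 × 39.024 = 16; length term: −675/41 = −16.463
Tm = 81.5 + (-49.8) + 16 − 16.463 = 31.237 → 31.2°C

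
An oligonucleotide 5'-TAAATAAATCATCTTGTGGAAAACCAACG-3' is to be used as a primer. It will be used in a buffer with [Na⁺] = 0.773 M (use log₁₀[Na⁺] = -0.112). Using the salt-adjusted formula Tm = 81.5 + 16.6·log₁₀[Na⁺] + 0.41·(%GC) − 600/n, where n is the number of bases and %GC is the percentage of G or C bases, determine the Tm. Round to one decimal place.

Length n = 29. C=5, G=4, T=7, A=13
G+C = 9, so %GC = 9/29 × 100 = 31.034%
Salt term: 16.6 × (-0.112) = -1.859
GC term: 0.41 × 31.034 = 12.724; length term: −600/29 = −20.69
Tm = 81.5 + (-1.859) + 12.724 − 20.69 = 71.675 → 71.7°C

71.7°C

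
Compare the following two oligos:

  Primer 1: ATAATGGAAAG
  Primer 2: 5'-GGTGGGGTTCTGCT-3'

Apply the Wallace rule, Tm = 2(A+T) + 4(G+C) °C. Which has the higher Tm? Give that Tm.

Primer 1: A+T=8, G+C=3 → Tm = 2(8)+4(3) = 28°C
Primer 2: A+T=5, G+C=9 → Tm = 2(5)+4(9) = 46°C
28°C vs 46°C → primer 2 is higher.

Primer 2, 46°C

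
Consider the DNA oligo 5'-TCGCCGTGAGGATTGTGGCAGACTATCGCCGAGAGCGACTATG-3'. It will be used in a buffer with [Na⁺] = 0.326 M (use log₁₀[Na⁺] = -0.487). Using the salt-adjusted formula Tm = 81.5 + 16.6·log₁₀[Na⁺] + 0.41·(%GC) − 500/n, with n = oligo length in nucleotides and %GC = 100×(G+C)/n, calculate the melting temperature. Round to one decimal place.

Length n = 43. Counting bases: C=10, T=9, A=9, G=15
G+C = 25, so %GC = 25/43 × 100 = 58.14%
Salt term: 16.6 × (-0.487) = -8.084
GC term: 0.41 × 58.14 = 23.837; length term: −500/43 = −11.628
Tm = 81.5 + (-8.084) + 23.837 − 11.628 = 85.625 → 85.6°C

85.6°C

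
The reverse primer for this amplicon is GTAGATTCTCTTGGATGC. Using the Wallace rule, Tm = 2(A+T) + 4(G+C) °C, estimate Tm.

52°C

Base counts: T=7, C=3, A=3, G=5
AT pairs contribute 10, GC pairs contribute 8.
Tm = 2(10) + 4(8) = 20 + 32 = 52°C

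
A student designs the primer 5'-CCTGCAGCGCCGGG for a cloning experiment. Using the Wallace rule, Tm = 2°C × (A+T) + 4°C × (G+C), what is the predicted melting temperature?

Base counts: G=6, T=1, C=6, A=1
AT pairs contribute 2, GC pairs contribute 12.
Tm = 4·12 + 2·2 = 48 + 4 = 52°C

52°C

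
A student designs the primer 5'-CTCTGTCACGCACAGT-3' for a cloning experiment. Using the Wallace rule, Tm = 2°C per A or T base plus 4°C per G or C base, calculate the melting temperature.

T=4, G=3, C=6, A=3
So N_AT = 7 and N_GC = 9.
Tm = 2×7 + 4×9 = 50°C

50°C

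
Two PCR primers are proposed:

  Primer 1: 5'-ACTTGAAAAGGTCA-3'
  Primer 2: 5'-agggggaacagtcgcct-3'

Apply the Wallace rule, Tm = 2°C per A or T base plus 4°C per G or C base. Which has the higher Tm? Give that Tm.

Primer 1: A+T=9, G+C=5 → Tm = 2(9)+4(5) = 38°C
Primer 2: A+T=6, G+C=11 → Tm = 2(6)+4(11) = 56°C
38°C vs 56°C → primer 2 is higher.

Primer 2, 56°C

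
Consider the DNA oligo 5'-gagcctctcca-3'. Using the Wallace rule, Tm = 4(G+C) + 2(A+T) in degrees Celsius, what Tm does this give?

36°C

Scanning the sequence gives C=5, G=2, A=2, T=2.
A+T = 4, G+C = 7
Tm = 2×4 + 4×7 = 36°C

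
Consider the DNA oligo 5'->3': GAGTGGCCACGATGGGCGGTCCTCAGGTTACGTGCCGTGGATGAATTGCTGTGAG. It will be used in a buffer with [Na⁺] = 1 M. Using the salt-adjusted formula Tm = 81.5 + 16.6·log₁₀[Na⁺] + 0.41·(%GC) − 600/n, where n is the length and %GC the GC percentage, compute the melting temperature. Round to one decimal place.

Length n = 55. Base counts: C=11, G=22, T=13, A=9
G+C = 33, so %GC = 33/55 × 100 = 60%
Salt term: 16.6 × (0) = 0
GC term: 0.41 × 60 = 24.6; length term: −600/55 = −10.909
Tm = 81.5 + (0) + 24.6 − 10.909 = 95.191 → 95.2°C

95.2°C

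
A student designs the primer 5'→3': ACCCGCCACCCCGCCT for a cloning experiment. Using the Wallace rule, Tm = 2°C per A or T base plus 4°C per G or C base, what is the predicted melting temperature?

58°C

T=1, G=2, A=2, C=11
AT pairs contribute 3, GC pairs contribute 13.
Tm = 2×3 + 4×13 = 58°C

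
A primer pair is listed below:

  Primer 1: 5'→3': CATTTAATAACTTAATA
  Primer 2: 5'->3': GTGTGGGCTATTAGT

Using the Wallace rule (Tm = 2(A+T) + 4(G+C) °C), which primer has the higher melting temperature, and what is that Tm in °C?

Primer 1: A+T=15, G+C=2 → Tm = 2(15)+4(2) = 38°C
Primer 2: A+T=8, G+C=7 → Tm = 2(8)+4(7) = 44°C
38°C vs 44°C → primer 2 is higher.

Primer 2, 44°C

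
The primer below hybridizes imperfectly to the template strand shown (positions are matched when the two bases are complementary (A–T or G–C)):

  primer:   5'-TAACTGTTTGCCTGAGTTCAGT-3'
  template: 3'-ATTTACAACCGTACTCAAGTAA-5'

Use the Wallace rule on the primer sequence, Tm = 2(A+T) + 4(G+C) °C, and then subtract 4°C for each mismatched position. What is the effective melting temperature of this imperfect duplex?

46°C

Primer base counts: A=4, T=9, G=5, C=4 → A+T=13, G+C=9
Perfect-match Tm = 2(13) + 4(9) = 26 + 36 = 62°C
Mismatches (positions where the bases are not complementary): 4 (at positions 4, 9, 12, 21)
Effective Tm = 62 − 4×4 = 62 − 16 = 46°C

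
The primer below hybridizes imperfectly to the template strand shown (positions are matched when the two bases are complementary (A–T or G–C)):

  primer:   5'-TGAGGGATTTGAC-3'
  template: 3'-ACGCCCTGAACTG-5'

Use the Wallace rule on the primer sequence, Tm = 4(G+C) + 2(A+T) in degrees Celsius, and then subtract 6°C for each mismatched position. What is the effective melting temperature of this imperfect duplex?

26°C

Primer base counts: A=3, T=4, G=5, C=1 → A+T=7, G+C=6
Perfect-match Tm = 2(7) + 4(6) = 14 + 24 = 38°C
Mismatches (positions where the bases are not complementary): 2 (at positions 3, 8)
Effective Tm = 38 − 2×6 = 38 − 12 = 26°C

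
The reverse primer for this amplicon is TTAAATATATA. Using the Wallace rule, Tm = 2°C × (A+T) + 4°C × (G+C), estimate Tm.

22°C

A=6, C=0, T=5, G=0
A+T = 11, G+C = 0
Tm = 2(11) + 4(0) = 22 + 0 = 22°C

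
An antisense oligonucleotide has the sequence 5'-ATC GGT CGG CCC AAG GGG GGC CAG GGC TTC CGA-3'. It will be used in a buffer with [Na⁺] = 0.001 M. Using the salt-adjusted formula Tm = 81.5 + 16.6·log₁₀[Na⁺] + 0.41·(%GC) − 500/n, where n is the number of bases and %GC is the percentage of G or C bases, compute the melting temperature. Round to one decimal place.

46.4°C

Length n = 33. Scanning the sequence gives C=10, T=4, A=5, G=14.
G+C = 24, so %GC = 24/33 × 100 = 72.727%
Salt term: 16.6 × (-3) = -49.8
GC term: 0.41 × 72.727 = 29.818; length term: −500/33 = −15.152
Tm = 81.5 + (-49.8) + 29.818 − 15.152 = 46.366 → 46.4°C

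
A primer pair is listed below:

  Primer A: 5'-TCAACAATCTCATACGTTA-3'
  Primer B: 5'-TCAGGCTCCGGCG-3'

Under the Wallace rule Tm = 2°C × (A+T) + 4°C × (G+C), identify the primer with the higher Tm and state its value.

Primer A, 50°C

Primer A: A+T=13, G+C=6 → Tm = 2(13)+4(6) = 50°C
Primer B: A+T=3, G+C=10 → Tm = 2(3)+4(10) = 46°C
50°C vs 46°C → primer A is higher.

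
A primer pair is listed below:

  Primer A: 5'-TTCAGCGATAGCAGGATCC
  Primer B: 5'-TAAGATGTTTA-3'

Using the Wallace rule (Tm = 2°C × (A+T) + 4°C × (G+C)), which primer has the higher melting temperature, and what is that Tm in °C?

Primer A: A+T=9, G+C=10 → Tm = 2(9)+4(10) = 58°C
Primer B: A+T=9, G+C=2 → Tm = 2(9)+4(2) = 26°C
58°C vs 26°C → primer A is higher.

Primer A, 58°C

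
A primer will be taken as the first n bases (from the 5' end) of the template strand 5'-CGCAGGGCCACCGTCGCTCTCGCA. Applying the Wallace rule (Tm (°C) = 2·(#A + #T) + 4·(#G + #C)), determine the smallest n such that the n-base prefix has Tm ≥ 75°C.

First 21 bases: CGCAGGGCCACCGTCGCTCTC → Tm = 74°C (< 75°C)
First 22 bases: CGCAGGGCCACCGTCGCTCTCG → Tm = 78°C (≥ 75°C)
Each additional base adds 2°C (A/T) or 4°C (G/C), so Tm is non-decreasing in n; n = 22 is the first length to reach 75°C.

n = 22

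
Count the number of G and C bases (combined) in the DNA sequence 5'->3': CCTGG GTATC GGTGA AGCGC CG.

15

Base counts: T=4, C=6, A=3, G=9
G+C = 9 + 6 = 15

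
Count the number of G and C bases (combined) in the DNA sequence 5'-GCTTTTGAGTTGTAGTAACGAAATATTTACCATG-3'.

Base counts: C=4, G=7, A=10, T=13
Total G or C: 7 + 4 = 11

11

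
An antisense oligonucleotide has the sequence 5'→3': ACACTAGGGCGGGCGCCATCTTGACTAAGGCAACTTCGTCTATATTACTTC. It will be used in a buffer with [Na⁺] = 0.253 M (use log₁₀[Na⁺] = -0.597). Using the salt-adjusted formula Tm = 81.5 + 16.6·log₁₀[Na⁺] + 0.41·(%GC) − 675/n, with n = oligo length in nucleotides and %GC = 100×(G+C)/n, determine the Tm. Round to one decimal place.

Length n = 51. Base counts: G=11, T=14, C=14, A=12
G+C = 25, so %GC = 25/51 × 100 = 49.02%
Salt term: 16.6 × (-0.597) = -9.91
GC term: 0.41 × 49.02 = 20.098; length term: −675/51 = −13.235
Tm = 81.5 + (-9.91) + 20.098 − 13.235 = 78.453 → 78.5°C

78.5°C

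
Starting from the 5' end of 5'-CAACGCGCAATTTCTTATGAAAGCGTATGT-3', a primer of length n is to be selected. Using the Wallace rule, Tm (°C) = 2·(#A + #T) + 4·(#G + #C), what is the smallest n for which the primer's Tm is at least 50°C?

First 17 bases: CAACGCGCAATTTCTTA → Tm = 48°C (< 50°C)
First 18 bases: CAACGCGCAATTTCTTAT → Tm = 50°C (≥ 50°C)
Since every base adds ≥2°C, Tm only increases with n, so the threshold is first crossed at n = 18.

n = 18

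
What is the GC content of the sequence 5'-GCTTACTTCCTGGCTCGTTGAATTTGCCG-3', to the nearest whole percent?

Base counts: C=8, G=7, A=3, T=11
G+C = 7 + 8 = 15 out of 29 bases
%GC = 15/29 × 100 = 51.72% ≈ 52%

52%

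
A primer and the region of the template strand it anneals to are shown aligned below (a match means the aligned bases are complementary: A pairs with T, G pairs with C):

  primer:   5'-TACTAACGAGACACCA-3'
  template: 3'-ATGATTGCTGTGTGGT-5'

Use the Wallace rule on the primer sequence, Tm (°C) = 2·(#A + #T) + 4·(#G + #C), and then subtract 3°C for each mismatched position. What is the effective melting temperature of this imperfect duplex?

Primer base counts: A=7, T=2, G=2, C=5 → A+T=9, G+C=7
Perfect-match Tm = 2(9) + 4(7) = 18 + 28 = 46°C
Mismatches (positions where the bases are not complementary): 1 (at position 10)
Effective Tm = 46 − 1×3 = 46 − 3 = 43°C

43°C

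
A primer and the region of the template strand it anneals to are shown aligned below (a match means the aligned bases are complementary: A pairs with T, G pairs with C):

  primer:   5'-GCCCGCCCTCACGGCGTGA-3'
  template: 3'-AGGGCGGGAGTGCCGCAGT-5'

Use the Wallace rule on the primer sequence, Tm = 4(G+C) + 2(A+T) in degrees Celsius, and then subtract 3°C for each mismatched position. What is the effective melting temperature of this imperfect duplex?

62°C

Primer base counts: A=2, T=2, G=6, C=9 → A+T=4, G+C=15
Perfect-match Tm = 2(4) + 4(15) = 8 + 60 = 68°C
Mismatches (positions where the bases are not complementary): 2 (at positions 1, 18)
Effective Tm = 68 − 2×3 = 68 − 6 = 62°C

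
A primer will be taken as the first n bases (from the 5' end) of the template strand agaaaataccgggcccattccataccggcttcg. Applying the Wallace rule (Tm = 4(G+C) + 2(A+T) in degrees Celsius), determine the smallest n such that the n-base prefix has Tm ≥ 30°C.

First 10 bases: AGAAAATACC → Tm = 26°C (< 30°C)
First 11 bases: AGAAAATACCG → Tm = 30°C (≥ 30°C)
Each additional base adds 2°C (A/T) or 4°C (G/C), so Tm is non-decreasing in n; n = 11 is the first length to reach 30°C.

n = 11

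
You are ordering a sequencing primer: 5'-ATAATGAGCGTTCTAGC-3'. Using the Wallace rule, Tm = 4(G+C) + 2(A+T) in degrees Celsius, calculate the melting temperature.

48°C

Counting bases: C=3, T=5, G=4, A=5
A+T = 10, G+C = 7
Tm = 2×10 + 4×7 = 48°C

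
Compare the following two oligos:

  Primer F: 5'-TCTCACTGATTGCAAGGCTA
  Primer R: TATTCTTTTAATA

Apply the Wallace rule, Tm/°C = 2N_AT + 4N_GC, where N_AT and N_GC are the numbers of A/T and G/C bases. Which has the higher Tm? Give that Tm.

Primer F: A+T=11, G+C=9 → Tm = 2(11)+4(9) = 58°C
Primer R: A+T=12, G+C=1 → Tm = 2(12)+4(1) = 28°C
58°C vs 28°C → primer F is higher.

Primer F, 58°C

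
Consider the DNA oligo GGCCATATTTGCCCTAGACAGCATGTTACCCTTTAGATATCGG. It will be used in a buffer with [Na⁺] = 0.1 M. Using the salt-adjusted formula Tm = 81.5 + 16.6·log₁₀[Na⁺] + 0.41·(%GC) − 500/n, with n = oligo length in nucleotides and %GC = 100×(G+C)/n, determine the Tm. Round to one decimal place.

72.3°C

Length n = 43. T=13, A=10, C=11, G=9
G+C = 20, so %GC = 20/43 × 100 = 46.512%
Salt term: 16.6 × (-1) = -16.6
GC term: 0.41 × 46.512 = 19.07; length term: −500/43 = −11.628
Tm = 81.5 + (-16.6) + 19.07 − 11.628 = 72.342 → 72.3°C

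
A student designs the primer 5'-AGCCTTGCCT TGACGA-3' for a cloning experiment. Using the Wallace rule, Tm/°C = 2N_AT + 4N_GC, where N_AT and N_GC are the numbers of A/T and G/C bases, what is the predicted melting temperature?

50°C

C=5, A=3, G=4, T=4
So N_AT = 7 and N_GC = 9.
Tm = 2(7) + 4(9) = 14 + 36 = 50°C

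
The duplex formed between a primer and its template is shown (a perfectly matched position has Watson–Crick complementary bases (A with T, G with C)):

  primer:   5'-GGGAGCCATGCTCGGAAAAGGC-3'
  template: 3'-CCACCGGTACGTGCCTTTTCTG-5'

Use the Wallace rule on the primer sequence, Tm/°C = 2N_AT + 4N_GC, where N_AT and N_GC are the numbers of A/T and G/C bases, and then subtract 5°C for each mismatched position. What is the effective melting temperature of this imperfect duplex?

Primer base counts: A=6, T=2, G=9, C=5 → A+T=8, G+C=14
Perfect-match Tm = 2(8) + 4(14) = 16 + 56 = 72°C
Mismatches (positions where the bases are not complementary): 4 (at positions 3, 4, 12, 21)
Effective Tm = 72 − 4×5 = 72 − 20 = 52°C

52°C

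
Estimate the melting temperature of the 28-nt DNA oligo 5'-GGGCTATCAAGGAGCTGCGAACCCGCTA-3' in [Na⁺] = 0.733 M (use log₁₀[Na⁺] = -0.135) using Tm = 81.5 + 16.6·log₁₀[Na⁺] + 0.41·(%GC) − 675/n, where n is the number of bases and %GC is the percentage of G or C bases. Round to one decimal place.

Length n = 28. Base counts: T=4, A=7, G=9, C=8
G+C = 17, so %GC = 17/28 × 100 = 60.714%
Salt term: 16.6 × (-0.135) = -2.241
GC term: 0.41 × 60.714 = 24.893; length term: −675/28 = −24.107
Tm = 81.5 + (-2.241) + 24.893 − 24.107 = 80.045 → 80.0°C

80.0°C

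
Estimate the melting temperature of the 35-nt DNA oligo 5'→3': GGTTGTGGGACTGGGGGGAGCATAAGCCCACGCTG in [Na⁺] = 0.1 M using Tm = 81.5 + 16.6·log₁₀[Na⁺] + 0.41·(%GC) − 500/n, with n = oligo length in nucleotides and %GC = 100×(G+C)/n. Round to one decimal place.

77.6°C

Length n = 35. Base counts: A=6, C=7, G=16, T=6
G+C = 23, so %GC = 23/35 × 100 = 65.714%
Salt term: 16.6 × (-1) = -16.6
GC term: 0.41 × 65.714 = 26.943; length term: −500/35 = −14.286
Tm = 81.5 + (-16.6) + 26.943 − 14.286 = 77.557 → 77.6°C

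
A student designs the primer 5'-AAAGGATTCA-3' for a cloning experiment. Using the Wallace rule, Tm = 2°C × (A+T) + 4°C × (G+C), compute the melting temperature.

Base counts: T=2, A=5, C=1, G=2
So N_AT = 7 and N_GC = 3.
Tm = 2(7) + 4(3) = 14 + 12 = 26°C

26°C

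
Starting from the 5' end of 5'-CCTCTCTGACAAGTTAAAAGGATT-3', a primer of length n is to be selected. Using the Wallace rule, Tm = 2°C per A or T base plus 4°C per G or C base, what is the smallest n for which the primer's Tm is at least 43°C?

n = 15

First 14 bases: CCTCTCTGACAAGT → Tm = 42°C (< 43°C)
First 15 bases: CCTCTCTGACAAGTT → Tm = 44°C (≥ 43°C)
Each additional base adds 2°C (A/T) or 4°C (G/C), so Tm is non-decreasing in n; n = 15 is the first length to reach 43°C.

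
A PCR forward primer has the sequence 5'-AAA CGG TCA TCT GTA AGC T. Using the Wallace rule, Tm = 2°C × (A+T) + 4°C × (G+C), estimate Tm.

A=6, T=5, C=4, G=4
So N_AT = 11 and N_GC = 8.
Tm = 4·8 + 2·11 = 32 + 22 = 54°C

54°C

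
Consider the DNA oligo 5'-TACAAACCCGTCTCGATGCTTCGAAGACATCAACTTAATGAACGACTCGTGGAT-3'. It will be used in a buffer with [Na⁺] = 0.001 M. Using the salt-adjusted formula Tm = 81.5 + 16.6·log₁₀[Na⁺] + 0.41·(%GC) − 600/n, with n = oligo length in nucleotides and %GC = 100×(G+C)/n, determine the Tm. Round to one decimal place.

38.8°C

Length n = 54. G=10, A=17, C=14, T=13
G+C = 24, so %GC = 24/54 × 100 = 44.444%
Salt term: 16.6 × (-3) = -49.8
GC term: 0.41 × 44.444 = 18.222; length term: −600/54 = −11.111
Tm = 81.5 + (-49.8) + 18.222 − 11.111 = 38.811 → 38.8°C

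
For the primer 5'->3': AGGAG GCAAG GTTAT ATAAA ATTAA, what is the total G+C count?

Base counts: C=1, A=12, T=6, G=6
G+C = 6 + 1 = 7

7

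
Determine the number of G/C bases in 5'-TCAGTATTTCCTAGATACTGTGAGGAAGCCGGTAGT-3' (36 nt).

Base counts: G=10, C=6, A=9, T=11
Total G or C: 10 + 6 = 16

16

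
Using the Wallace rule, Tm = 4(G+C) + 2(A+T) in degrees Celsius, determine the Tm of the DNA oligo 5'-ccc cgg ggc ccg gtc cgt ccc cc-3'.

88°C

Scanning the sequence gives T=2, A=0, C=14, G=7.
A+T = 2, G+C = 21
Tm = 4·21 + 2·2 = 84 + 4 = 88°C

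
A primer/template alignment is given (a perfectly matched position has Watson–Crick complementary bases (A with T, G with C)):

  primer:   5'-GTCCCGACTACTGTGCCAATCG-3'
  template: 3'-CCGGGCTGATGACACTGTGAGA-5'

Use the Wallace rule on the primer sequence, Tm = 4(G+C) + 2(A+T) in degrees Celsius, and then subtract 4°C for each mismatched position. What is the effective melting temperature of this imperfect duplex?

54°C

Primer base counts: A=4, T=5, G=5, C=8 → A+T=9, G+C=13
Perfect-match Tm = 2(9) + 4(13) = 18 + 52 = 70°C
Mismatches (positions where the bases are not complementary): 4 (at positions 2, 16, 19, 22)
Effective Tm = 70 − 4×4 = 70 − 16 = 54°C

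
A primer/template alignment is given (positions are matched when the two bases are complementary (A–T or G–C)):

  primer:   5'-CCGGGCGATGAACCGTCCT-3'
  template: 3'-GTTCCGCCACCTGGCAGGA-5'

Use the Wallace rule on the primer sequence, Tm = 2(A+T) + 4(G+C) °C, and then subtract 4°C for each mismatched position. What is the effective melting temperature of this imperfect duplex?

Primer base counts: A=3, T=3, G=6, C=7 → A+T=6, G+C=13
Perfect-match Tm = 2(6) + 4(13) = 12 + 52 = 64°C
Mismatches (positions where the bases are not complementary): 4 (at positions 2, 3, 8, 11)
Effective Tm = 64 − 4×4 = 64 − 16 = 48°C

48°C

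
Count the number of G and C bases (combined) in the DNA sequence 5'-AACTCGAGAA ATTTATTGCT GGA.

C=3, G=5, T=7, A=8
Total G or C: 5 + 3 = 8

8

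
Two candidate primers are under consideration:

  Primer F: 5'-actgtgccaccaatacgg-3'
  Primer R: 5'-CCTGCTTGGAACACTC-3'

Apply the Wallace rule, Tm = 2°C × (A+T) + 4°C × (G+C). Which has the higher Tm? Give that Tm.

Primer F, 56°C

Primer F: A+T=8, G+C=10 → Tm = 2(8)+4(10) = 56°C
Primer R: A+T=7, G+C=9 → Tm = 2(7)+4(9) = 50°C
56°C vs 50°C → primer F is higher.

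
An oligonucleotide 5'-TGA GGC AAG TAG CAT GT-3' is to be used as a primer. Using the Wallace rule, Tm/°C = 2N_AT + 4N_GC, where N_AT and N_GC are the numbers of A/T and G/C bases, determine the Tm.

50°C

Base counts: C=2, A=5, G=6, T=4
A+T = 9, G+C = 8
Tm = 2(9) + 4(8) = 18 + 32 = 50°C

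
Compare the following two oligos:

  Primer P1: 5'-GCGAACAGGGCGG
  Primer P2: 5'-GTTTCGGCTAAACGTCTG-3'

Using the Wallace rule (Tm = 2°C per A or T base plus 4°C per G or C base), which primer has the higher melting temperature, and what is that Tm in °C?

Primer P1: A+T=3, G+C=10 → Tm = 2(3)+4(10) = 46°C
Primer P2: A+T=9, G+C=9 → Tm = 2(9)+4(9) = 54°C
46°C vs 54°C → primer P2 is higher.

Primer P2, 54°C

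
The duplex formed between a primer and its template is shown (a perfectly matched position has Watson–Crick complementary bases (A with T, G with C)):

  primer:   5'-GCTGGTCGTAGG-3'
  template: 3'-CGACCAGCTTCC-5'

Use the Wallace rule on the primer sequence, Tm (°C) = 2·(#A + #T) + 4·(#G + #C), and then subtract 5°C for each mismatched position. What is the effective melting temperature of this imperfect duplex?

Primer base counts: A=1, T=3, G=6, C=2 → A+T=4, G+C=8
Perfect-match Tm = 2(4) + 4(8) = 8 + 32 = 40°C
Mismatches (positions where the bases are not complementary): 1 (at position 9)
Effective Tm = 40 − 1×5 = 40 − 5 = 35°C

35°C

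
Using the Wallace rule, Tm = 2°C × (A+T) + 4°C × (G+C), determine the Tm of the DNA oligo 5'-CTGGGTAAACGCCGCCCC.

62°C

C=8, T=2, A=3, G=5
AT pairs contribute 5, GC pairs contribute 13.
Tm = 2(5) + 4(13) = 10 + 52 = 62°C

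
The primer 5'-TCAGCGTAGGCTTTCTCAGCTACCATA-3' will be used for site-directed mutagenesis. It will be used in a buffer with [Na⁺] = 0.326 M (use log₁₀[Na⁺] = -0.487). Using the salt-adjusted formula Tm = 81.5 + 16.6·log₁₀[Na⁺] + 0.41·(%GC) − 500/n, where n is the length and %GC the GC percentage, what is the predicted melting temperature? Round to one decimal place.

74.6°C

Length n = 27. Scanning the sequence gives G=5, C=8, T=8, A=6.
G+C = 13, so %GC = 13/27 × 100 = 48.148%
Salt term: 16.6 × (-0.487) = -8.084
GC term: 0.41 × 48.148 = 19.741; length term: −500/27 = −18.519
Tm = 81.5 + (-8.084) + 19.741 − 18.519 = 74.638 → 74.6°C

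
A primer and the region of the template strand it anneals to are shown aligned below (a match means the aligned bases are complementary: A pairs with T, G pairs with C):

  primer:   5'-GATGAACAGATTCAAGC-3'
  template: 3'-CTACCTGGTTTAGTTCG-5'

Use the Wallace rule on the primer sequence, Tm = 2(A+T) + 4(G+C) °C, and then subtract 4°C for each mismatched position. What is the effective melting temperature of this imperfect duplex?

32°C

Primer base counts: A=7, T=3, G=4, C=3 → A+T=10, G+C=7
Perfect-match Tm = 2(10) + 4(7) = 20 + 28 = 48°C
Mismatches (positions where the bases are not complementary): 4 (at positions 5, 8, 9, 11)
Effective Tm = 48 − 4×4 = 48 − 16 = 32°C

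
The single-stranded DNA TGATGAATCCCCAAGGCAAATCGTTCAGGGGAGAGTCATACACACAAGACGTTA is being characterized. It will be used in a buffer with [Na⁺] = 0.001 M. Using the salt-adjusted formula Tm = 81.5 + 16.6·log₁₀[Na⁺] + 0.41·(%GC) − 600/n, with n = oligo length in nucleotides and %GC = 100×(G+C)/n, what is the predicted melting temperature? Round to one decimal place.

39.6°C

Length n = 54. Scanning the sequence gives C=12, T=10, A=19, G=13.
G+C = 25, so %GC = 25/54 × 100 = 46.296%
Salt term: 16.6 × (-3) = -49.8
GC term: 0.41 × 46.296 = 18.981; length term: −600/54 = −11.111
Tm = 81.5 + (-49.8) + 18.981 − 11.111 = 39.57 → 39.6°C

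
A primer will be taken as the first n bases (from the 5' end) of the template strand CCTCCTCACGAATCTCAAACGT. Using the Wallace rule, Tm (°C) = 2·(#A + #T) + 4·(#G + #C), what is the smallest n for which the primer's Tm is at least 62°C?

n = 21

First 20 bases: CCTCCTCACGAATCTCAAAC → Tm = 60°C (< 62°C)
First 21 bases: CCTCCTCACGAATCTCAAACG → Tm = 64°C (≥ 62°C)
Each additional base adds 2°C (A/T) or 4°C (G/C), so Tm is non-decreasing in n; n = 21 is the first length to reach 62°C.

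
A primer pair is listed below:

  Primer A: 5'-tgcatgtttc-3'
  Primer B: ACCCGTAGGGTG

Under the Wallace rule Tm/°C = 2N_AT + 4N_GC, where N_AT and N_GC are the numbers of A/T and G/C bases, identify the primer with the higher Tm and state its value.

Primer A: A+T=6, G+C=4 → Tm = 2(6)+4(4) = 28°C
Primer B: A+T=4, G+C=8 → Tm = 2(4)+4(8) = 40°C
28°C vs 40°C → primer B is higher.

Primer B, 40°C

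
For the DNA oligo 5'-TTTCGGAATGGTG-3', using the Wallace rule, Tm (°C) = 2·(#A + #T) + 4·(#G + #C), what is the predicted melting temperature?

G=5, T=5, C=1, A=2
A+T = 7, G+C = 6
Tm = 4·6 + 2·7 = 24 + 14 = 38°C

38°C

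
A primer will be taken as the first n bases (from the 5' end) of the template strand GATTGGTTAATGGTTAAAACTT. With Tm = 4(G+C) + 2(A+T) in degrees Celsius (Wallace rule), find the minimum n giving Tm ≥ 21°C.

n = 8

First 7 bases: GATTGGT → Tm = 20°C (< 21°C)
First 8 bases: GATTGGTT → Tm = 22°C (≥ 21°C)
Each additional base adds 2°C (A/T) or 4°C (G/C), so Tm is non-decreasing in n; n = 8 is the first length to reach 21°C.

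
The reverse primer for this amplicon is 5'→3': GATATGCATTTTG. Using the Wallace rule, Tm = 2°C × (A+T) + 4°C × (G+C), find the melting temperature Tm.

Base counts: A=3, T=6, G=3, C=1
AT pairs contribute 9, GC pairs contribute 4.
Tm = 2(9) + 4(4) = 18 + 16 = 34°C

34°C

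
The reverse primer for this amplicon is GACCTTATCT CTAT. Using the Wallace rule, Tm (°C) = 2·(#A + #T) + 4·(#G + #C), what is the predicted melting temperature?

38°C

C=4, G=1, T=6, A=3
A+T = 9, G+C = 5
Tm = 4·5 + 2·9 = 20 + 18 = 38°C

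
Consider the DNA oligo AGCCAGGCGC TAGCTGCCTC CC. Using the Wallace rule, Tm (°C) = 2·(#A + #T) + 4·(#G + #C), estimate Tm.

76°C

Scanning the sequence gives T=3, G=6, A=3, C=10.
AT pairs contribute 6, GC pairs contribute 16.
Tm = 2(6) + 4(16) = 12 + 64 = 76°C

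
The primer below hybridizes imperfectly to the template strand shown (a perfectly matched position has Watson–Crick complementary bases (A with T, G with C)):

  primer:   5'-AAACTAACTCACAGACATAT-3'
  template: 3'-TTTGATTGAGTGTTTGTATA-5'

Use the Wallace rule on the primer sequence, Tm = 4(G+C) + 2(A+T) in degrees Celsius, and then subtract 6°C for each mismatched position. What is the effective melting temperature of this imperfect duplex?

46°C

Primer base counts: A=10, T=4, G=1, C=5 → A+T=14, G+C=6
Perfect-match Tm = 2(14) + 4(6) = 28 + 24 = 52°C
Mismatches (positions where the bases are not complementary): 1 (at position 14)
Effective Tm = 52 − 1×6 = 52 − 6 = 46°C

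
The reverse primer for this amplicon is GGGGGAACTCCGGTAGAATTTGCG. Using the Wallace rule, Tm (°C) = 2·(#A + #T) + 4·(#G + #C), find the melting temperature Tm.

76°C

Base counts: A=5, C=4, T=5, G=10
So N_AT = 10 and N_GC = 14.
Tm = 4·14 + 2·10 = 56 + 20 = 76°C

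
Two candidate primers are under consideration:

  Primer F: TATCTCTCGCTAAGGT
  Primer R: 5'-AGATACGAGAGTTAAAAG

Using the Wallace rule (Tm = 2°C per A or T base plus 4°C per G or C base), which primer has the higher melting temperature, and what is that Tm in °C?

Primer R, 48°C

Primer F: A+T=9, G+C=7 → Tm = 2(9)+4(7) = 46°C
Primer R: A+T=12, G+C=6 → Tm = 2(12)+4(6) = 48°C
46°C vs 48°C → primer R is higher.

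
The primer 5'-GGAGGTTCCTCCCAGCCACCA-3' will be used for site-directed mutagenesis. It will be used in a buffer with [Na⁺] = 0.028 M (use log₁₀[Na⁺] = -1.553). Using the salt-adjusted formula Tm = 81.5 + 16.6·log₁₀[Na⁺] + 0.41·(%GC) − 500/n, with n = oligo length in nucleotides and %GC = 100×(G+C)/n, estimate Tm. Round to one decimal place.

Length n = 21. Base counts: T=3, G=5, C=9, A=4
G+C = 14, so %GC = 14/21 × 100 = 66.667%
Salt term: 16.6 × (-1.553) = -25.78
GC term: 0.41 × 66.667 = 27.333; length term: −500/21 = −23.81
Tm = 81.5 + (-25.78) + 27.333 − 23.81 = 59.243 → 59.2°C

59.2°C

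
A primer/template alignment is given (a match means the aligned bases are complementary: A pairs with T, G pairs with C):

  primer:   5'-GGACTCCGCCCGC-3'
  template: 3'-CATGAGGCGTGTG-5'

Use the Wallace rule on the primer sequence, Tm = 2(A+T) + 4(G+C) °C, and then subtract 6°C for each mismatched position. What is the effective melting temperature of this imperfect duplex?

Primer base counts: A=1, T=1, G=4, C=7 → A+T=2, G+C=11
Perfect-match Tm = 2(2) + 4(11) = 4 + 44 = 48°C
Mismatches (positions where the bases are not complementary): 3 (at positions 2, 10, 12)
Effective Tm = 48 − 3×6 = 48 − 18 = 30°C

30°C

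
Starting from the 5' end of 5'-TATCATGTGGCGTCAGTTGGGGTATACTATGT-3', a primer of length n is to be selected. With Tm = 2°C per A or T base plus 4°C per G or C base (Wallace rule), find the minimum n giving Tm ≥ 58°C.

First 19 bases: TATCATGTGGCGTCAGTTG → Tm = 56°C (< 58°C)
First 20 bases: TATCATGTGGCGTCAGTTGG → Tm = 60°C (≥ 58°C)
Each additional base adds 2°C (A/T) or 4°C (G/C), so Tm is non-decreasing in n; n = 20 is the first length to reach 58°C.

n = 20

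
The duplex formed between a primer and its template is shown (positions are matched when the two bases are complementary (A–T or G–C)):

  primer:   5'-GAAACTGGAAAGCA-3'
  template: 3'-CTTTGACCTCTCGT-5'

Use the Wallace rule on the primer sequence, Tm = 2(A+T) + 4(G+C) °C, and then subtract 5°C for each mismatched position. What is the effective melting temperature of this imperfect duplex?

Primer base counts: A=7, T=1, G=4, C=2 → A+T=8, G+C=6
Perfect-match Tm = 2(8) + 4(6) = 16 + 24 = 40°C
Mismatches (positions where the bases are not complementary): 1 (at position 10)
Effective Tm = 40 − 1×5 = 40 − 5 = 35°C

35°C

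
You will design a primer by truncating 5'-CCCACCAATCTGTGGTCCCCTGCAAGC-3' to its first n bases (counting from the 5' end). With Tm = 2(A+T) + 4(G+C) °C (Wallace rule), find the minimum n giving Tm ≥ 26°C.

First 7 bases: CCCACCA → Tm = 24°C (< 26°C)
First 8 bases: CCCACCAA → Tm = 26°C (≥ 26°C)
Each additional base adds 2°C (A/T) or 4°C (G/C), so Tm is non-decreasing in n; n = 8 is the first length to reach 26°C.

n = 8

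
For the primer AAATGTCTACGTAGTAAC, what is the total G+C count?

Counting bases: A=7, T=5, C=3, G=3
G+C = 3 + 3 = 6

6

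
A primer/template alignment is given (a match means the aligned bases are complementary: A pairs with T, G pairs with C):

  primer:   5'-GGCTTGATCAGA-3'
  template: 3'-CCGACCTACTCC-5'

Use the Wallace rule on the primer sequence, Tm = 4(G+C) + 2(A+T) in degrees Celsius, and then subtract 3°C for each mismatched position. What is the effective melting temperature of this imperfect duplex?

Primer base counts: A=3, T=3, G=4, C=2 → A+T=6, G+C=6
Perfect-match Tm = 2(6) + 4(6) = 12 + 24 = 36°C
Mismatches (positions where the bases are not complementary): 3 (at positions 5, 9, 12)
Effective Tm = 36 − 3×3 = 36 − 9 = 27°C

27°C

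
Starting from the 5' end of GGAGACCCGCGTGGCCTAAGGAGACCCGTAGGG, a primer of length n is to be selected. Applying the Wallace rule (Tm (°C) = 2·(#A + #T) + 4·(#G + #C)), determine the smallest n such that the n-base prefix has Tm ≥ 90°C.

n = 27

First 26 bases: GGAGACCCGCGTGGCCTAAGGAGACC → Tm = 88°C (< 90°C)
First 27 bases: GGAGACCCGCGTGGCCTAAGGAGACCC → Tm = 92°C (≥ 90°C)
Each additional base adds 2°C (A/T) or 4°C (G/C), so Tm is non-decreasing in n; n = 27 is the first length to reach 90°C.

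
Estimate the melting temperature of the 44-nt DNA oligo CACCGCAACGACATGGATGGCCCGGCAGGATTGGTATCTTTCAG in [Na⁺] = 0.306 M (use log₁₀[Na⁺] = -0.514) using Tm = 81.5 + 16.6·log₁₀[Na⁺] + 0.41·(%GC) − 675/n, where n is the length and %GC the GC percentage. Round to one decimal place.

Length n = 44. C=12, G=13, T=9, A=10
G+C = 25, so %GC = 25/44 × 100 = 56.818%
Salt term: 16.6 × (-0.514) = -8.532
GC term: 0.41 × 56.818 = 23.295; length term: −675/44 = −15.341
Tm = 81.5 + (-8.532) + 23.295 − 15.341 = 80.922 → 80.9°C

80.9°C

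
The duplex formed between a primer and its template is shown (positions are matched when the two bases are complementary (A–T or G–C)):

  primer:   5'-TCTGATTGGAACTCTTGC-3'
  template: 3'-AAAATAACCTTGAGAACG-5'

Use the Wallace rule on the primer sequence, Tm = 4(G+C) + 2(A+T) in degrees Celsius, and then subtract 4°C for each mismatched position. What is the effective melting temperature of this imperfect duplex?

Primer base counts: A=3, T=7, G=4, C=4 → A+T=10, G+C=8
Perfect-match Tm = 2(10) + 4(8) = 20 + 32 = 52°C
Mismatches (positions where the bases are not complementary): 2 (at positions 2, 4)
Effective Tm = 52 − 2×4 = 52 − 8 = 44°C

44°C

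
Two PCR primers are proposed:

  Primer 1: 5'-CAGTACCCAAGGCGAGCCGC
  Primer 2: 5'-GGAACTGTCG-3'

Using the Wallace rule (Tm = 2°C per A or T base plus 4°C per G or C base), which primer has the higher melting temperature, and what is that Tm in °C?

Primer 1: A+T=6, G+C=14 → Tm = 2(6)+4(14) = 68°C
Primer 2: A+T=4, G+C=6 → Tm = 2(4)+4(6) = 32°C
68°C vs 32°C → primer 1 is higher.

Primer 1, 68°C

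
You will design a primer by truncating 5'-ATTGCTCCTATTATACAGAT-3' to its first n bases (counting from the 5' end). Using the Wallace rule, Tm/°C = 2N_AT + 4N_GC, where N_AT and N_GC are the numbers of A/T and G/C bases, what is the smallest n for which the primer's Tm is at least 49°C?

First 18 bases: ATTGCTCCTATTATACAG → Tm = 48°C (< 49°C)
First 19 bases: ATTGCTCCTATTATACAGA → Tm = 50°C (≥ 49°C)
Each additional base adds 2°C (A/T) or 4°C (G/C), so Tm is non-decreasing in n; n = 19 is the first length to reach 49°C.

n = 19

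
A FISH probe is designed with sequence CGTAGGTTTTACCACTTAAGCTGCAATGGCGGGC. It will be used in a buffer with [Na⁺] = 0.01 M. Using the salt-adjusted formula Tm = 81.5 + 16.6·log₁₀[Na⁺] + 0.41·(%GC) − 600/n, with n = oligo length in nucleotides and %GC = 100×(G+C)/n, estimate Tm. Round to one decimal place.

52.4°C

Length n = 34. G=10, A=7, C=8, T=9
G+C = 18, so %GC = 18/34 × 100 = 52.941%
Salt term: 16.6 × (-2) = -33.2
GC term: 0.41 × 52.941 = 21.706; length term: −600/34 = −17.647
Tm = 81.5 + (-33.2) + 21.706 − 17.647 = 52.359 → 52.4°C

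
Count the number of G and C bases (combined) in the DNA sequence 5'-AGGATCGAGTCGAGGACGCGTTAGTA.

Scanning the sequence gives A=7, T=5, G=10, C=4.
Total G or C: 10 + 4 = 14

14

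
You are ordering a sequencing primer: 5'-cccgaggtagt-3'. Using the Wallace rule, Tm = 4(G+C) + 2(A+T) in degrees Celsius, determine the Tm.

T=2, C=3, A=2, G=4
AT pairs contribute 4, GC pairs contribute 7.
Tm = 2(4) + 4(7) = 8 + 28 = 36°C

36°C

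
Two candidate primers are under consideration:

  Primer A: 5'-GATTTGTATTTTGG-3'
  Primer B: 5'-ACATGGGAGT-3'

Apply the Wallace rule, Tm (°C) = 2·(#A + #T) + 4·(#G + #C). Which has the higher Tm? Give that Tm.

Primer A, 36°C

Primer A: A+T=10, G+C=4 → Tm = 2(10)+4(4) = 36°C
Primer B: A+T=5, G+C=5 → Tm = 2(5)+4(5) = 30°C
36°C vs 30°C → primer A is higher.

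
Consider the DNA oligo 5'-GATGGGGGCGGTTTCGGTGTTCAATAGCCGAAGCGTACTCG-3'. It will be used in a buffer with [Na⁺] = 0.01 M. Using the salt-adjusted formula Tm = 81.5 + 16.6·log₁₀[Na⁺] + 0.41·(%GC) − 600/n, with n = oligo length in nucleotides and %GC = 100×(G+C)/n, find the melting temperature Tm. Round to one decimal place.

Length n = 41. T=10, C=8, G=16, A=7
G+C = 24, so %GC = 24/41 × 100 = 58.537%
Salt term: 16.6 × (-2) = -33.2
GC term: 0.41 × 58.537 = 24; length term: −600/41 = −14.634
Tm = 81.5 + (-33.2) + 24 − 14.634 = 57.666 → 57.7°C

57.7°C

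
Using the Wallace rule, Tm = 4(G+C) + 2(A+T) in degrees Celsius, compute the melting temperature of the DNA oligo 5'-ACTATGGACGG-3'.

34°C

Scanning the sequence gives T=2, A=3, G=4, C=2.
A+T = 5, G+C = 6
Tm = 2×5 + 4×6 = 34°C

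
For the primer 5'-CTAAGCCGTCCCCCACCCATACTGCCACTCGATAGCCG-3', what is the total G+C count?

T=6, A=8, C=18, G=6
G+C = 6 + 18 = 24

24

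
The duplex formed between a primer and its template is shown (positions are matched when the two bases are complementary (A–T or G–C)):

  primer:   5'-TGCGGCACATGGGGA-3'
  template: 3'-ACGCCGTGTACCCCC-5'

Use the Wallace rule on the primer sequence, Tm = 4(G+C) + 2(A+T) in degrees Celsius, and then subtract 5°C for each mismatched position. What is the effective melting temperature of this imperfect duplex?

Primer base counts: A=3, T=2, G=7, C=3 → A+T=5, G+C=10
Perfect-match Tm = 2(5) + 4(10) = 10 + 40 = 50°C
Mismatches (positions where the bases are not complementary): 1 (at position 15)
Effective Tm = 50 − 1×5 = 50 − 5 = 45°C

45°C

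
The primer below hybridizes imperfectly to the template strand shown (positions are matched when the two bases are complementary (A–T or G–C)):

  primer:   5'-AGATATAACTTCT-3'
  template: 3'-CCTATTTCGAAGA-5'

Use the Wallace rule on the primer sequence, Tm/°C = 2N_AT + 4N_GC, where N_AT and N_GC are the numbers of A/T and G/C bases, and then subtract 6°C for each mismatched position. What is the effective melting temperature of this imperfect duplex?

14°C

Primer base counts: A=5, T=5, G=1, C=2 → A+T=10, G+C=3
Perfect-match Tm = 2(10) + 4(3) = 20 + 12 = 32°C
Mismatches (positions where the bases are not complementary): 3 (at positions 1, 6, 8)
Effective Tm = 32 − 3×6 = 32 − 18 = 14°C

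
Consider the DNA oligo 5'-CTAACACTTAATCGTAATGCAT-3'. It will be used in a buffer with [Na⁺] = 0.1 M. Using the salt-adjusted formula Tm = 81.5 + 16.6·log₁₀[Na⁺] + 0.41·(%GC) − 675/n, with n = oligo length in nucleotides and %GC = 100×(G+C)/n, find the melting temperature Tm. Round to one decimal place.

Length n = 22. Scanning the sequence gives C=5, T=7, A=8, G=2.
G+C = 7, so %GC = 7/22 × 100 = 31.818%
Salt term: 16.6 × (-1) = -16.6
GC term: 0.41 × 31.818 = 13.045; length term: −675/22 = −30.682
Tm = 81.5 + (-16.6) + 13.045 − 30.682 = 47.263 → 47.3°C

47.3°C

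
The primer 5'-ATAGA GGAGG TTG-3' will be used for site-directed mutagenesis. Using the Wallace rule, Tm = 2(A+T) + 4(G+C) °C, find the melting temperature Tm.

38°C

Base counts: A=4, C=0, T=3, G=6
A+T = 7, G+C = 6
Tm = 2×7 + 4×6 = 38°C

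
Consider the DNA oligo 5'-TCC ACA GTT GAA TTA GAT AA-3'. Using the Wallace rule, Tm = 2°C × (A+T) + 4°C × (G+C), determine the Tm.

Counting bases: G=3, A=8, C=3, T=6
A+T = 14, G+C = 6
Tm = 4·6 + 2·14 = 24 + 28 = 52°C

52°C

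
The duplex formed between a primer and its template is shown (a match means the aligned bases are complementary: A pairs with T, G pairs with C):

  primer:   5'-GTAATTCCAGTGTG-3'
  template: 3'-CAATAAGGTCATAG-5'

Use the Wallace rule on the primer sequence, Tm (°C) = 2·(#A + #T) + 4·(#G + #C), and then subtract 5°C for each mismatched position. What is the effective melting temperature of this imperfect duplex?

Primer base counts: A=3, T=5, G=4, C=2 → A+T=8, G+C=6
Perfect-match Tm = 2(8) + 4(6) = 16 + 24 = 40°C
Mismatches (positions where the bases are not complementary): 3 (at positions 3, 12, 14)
Effective Tm = 40 − 3×5 = 40 − 15 = 25°C

25°C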